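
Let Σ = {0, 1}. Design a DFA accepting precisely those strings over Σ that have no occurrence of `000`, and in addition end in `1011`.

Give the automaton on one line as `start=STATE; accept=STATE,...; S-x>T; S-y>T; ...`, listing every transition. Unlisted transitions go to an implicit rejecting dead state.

Run two small machines in parallel and take their product. One (4 states) tracks partial matches of the forbidden pattern `000`; the other (5 states) tracks how much of the suffix `1011` has currently been matched. Each combined state is a pair, one component from each; accept when both components accept. After merging equivalent states the machine shrinks.
       0  1 
>  A   B  C 
   B   D  C 
   C   E  C 
   D   F  C 
   E   D  G 
   F   F  F 
   G   E  H 
 * H   E  C 
(> = start, * = accepting)

start=A; accept=H; A-0>B; A-1>C; B-0>D; B-1>C; C-0>E; C-1>C; D-0>F; D-1>C; E-0>D; E-1>G; F-0>F; F-1>F; G-0>E; G-1>H; H-0>E; H-1>C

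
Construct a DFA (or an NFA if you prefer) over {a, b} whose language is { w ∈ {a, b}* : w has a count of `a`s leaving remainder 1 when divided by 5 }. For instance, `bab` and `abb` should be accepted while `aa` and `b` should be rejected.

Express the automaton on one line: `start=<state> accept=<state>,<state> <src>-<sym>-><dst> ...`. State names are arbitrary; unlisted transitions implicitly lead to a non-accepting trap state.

The only thing that matters is how many `a`s have appeared, reduced mod 5. Use one state per residue: q0 for 0, …, q4 for 4. Reading `a` moves to the next residue; anything else stays put. q1 is accepting.
        a   b  
>  q0   q1  q0 
 * q1   q2  q1 
   q2   q3  q2 
   q3   q4  q3 
   q4   q0  q4 
(> = start, * = accepting)

start=q0 accept=q1 q0-a->q1 q0-b->q0 q1-a->q2 q1-b->q1 q2-a->q3 q2-b->q2 q3-a->q4 q3-b->q3 q4-a->q0 q4-b->q4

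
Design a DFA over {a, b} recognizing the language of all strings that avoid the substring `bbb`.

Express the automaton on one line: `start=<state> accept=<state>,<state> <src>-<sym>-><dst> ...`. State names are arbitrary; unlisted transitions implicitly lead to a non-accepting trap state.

start=S0 accept=S0,S1,S2 S0-a->S0 S0-b->S1 S1-a->S0 S1-b->S2 S2-a->S0 S2-b->S3 S3-a->S3 S3-b->S3

Track partial matches of the forbidden pattern `bbb`. State S3 is a dead state reached once `bbb` has occurred; every other state accepts. S0 means no part of `bbb` is currently matched.
With 4 states:
        a   b  
>* S0   S0  S1 
 * S1   S0  S2 
 * S2   S0  S3 
   S3   S3  S3 
(> = start, * = accepting)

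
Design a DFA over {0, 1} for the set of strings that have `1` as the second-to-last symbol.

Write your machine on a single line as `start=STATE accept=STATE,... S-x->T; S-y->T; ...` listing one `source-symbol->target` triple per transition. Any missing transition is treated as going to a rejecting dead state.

start=q0; accept=q5,q6; q0-0->q1; q0-1->q2; q1-0->q3; q1-1->q4; q2-0->q5; q2-1->q6; q3-0->q3; q3-1->q4; q4-0->q5; q4-1->q6; q5-0->q3; q5-1->q4; q6-0->q5; q6-1->q6

A DFA must remember the last 2 symbols (since which symbol is second-to-last isn't known until the input ends). Use one state per possible window of the last ≤2 symbols; accept from those whose window starts with `1`.
With 7 states:
        0   1  
>  q0   q1  q2 
   q1   q3  q4 
   q2   q5  q6 
   q3   q3  q4 
   q4   q5  q6 
 * q5   q3  q4 
 * q6   q5  q6 
(> = start, * = accepting)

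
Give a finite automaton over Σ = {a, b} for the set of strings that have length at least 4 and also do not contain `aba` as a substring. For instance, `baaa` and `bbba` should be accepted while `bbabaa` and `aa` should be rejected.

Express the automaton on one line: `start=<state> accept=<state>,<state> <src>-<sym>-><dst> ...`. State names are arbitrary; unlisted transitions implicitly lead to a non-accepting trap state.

start=S0 accept=S10,S11,S13,S14,S15,S17 S0-a->S1 S0-b->S2 S1-a->S3 S1-b->S4 S2-a->S3 S2-b->S5 S3-a->S6 S3-b->S7 S4-a->S8 S4-b->S9 S5-a->S6 S5-b->S9 S6-a->S10 S6-b->S11 S7-a->S12 S7-b->S13 S8-a->S12 S8-b->S12 S9-a->S10 S9-b->S13 S10-a->S14 S10-b->S15 S11-a->S16 S11-b->S17 S12-a->S16 S12-b->S16 S13-a->S14 S13-b->S17 S14-a->S14 S14-b->S15 S15-a->S16 S15-b->S17 S16-a->S16 S16-b->S16 S17-a->S14 S17-b->S17

Run two small machines in parallel and take their product. The first has 6 states tracking the input length, saturating at 5; the second has 4 states tracking partial matches of the forbidden pattern `aba`. A product state is a pair (one from each), accepting exactly when both do.
With 18 states:
          a    b  
>  S0     S1   S2 
   S1     S3   S4 
   S2     S3   S5 
   S3     S6   S7 
   S4     S8   S9 
   S5     S6   S9 
   S6    S10  S11 
   S7    S12  S13 
   S8    S12  S12 
   S9    S10  S13 
 * S10   S14  S15 
 * S11   S16  S17 
   S12   S16  S16 
 * S13   S14  S17 
 * S14   S14  S15 
 * S15   S16  S17 
   S16   S16  S16 
 * S17   S14  S17 
(> = start, * = accepting)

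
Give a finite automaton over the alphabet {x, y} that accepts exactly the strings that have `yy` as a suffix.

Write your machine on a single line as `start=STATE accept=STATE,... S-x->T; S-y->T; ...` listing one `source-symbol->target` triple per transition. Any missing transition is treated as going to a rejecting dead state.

start=q0; accept=q2; q0-x->q0; q0-y->q1; q1-x->q0; q1-y->q2; q2-x->q0; q2-y->q2

Let each state record the length of the longest suffix of the input read so far that is also a prefix of `yy`. q1 means the last symbol is `y`; q2 means the last 2 symbols are `yy`. Accept only at q2, where the string currently ends in `yy`.
        x   y  
>  q0   q0  q1 
   q1   q0  q2 
 * q2   q0  q2 
(> = start, * = accepting)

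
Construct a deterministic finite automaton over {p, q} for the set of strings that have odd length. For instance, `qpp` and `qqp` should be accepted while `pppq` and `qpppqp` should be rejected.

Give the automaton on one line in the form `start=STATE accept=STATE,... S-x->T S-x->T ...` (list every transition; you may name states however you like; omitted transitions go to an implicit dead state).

Count input length modulo 2: every symbol advances one step around the cycle A → B → A. Accept at B.
A 2-state machine:
       p  q 
>  A   B  B 
 * B   A  A 
(> = start, * = accepting)

start=A accept=B A-p->B A-q->B B-p->A B-q->A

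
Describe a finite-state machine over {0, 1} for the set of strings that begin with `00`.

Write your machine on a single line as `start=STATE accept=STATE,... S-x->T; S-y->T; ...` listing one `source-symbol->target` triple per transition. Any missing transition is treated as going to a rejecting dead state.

Walk along `00` while the input agrees: from q0 take `0` to q1, and so on. Any deviation drops to the rejecting sink q3. Once q2 is reached the prefix is confirmed and every continuation is accepted.
4 states suffice.
        0   1  
>  q0   q1  q3 
   q1   q2  q3 
 * q2   q2  q2 
   q3   q3  q3 
(> = start, * = accepting)

start=q0; accept=q2; q0-0->q1; q0-1->q3; q1-0->q2; q1-1->q3; q2-0->q2; q2-1->q2; q3-0->q3; q3-1->q3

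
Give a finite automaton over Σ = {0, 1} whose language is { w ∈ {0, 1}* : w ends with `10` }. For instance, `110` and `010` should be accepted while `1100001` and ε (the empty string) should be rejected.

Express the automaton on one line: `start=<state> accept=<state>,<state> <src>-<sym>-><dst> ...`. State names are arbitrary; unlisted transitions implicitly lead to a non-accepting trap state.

start=s0 accept=s2 s0-0->s0 s0-1->s1 s1-0->s2 s1-1->s1 s2-0->s0 s2-1->s1

Let each state record the length of the longest suffix of the input read so far that is also a prefix of `10`. s1 means the last symbol is `1`; s2 means the last 2 symbols are `10`. Accept only at s2, where the string currently ends in `10`.
3 states suffice.
        0   1  
>  s0   s0  s1 
   s1   s2  s1 
 * s2   s0  s1 
(> = start, * = accepting)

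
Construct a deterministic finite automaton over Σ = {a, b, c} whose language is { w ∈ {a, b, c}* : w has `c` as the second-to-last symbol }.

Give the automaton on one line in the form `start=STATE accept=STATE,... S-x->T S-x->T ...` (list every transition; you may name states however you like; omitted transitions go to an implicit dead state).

A DFA must remember the last 2 symbols (since which symbol is second-to-last isn't known until the input ends). Use one state per possible window of the last ≤2 symbols; accept from those whose window starts with `c`.
13 states suffice.
          a    b    c  
>  S0     S1   S2   S3 
   S1     S4   S5   S6 
   S2     S7   S8   S9 
   S3    S10  S11  S12 
   S4     S4   S5   S6 
   S5     S7   S8   S9 
   S6    S10  S11  S12 
   S7     S4   S5   S6 
   S8     S7   S8   S9 
   S9    S10  S11  S12 
 * S10    S4   S5   S6 
 * S11    S7   S8   S9 
 * S12   S10  S11  S12 
(> = start, * = accepting)

start=S0 accept=S10,S11,S12 S0-a->S1 S0-b->S2 S0-c->S3 S1-a->S4 S1-b->S5 S1-c->S6 S2-a->S7 S2-b->S8 S2-c->S9 S3-a->S10 S3-b->S11 S3-c->S12 S4-a->S4 S4-b->S5 S4-c->S6 S5-a->S7 S5-b->S8 S5-c->S9 S6-a->S10 S6-b->S11 S6-c->S12 S7-a->S4 S7-b->S5 S7-c->S6 S8-a->S7 S8-b->S8 S8-c->S9 S9-a->S10 S9-b->S11 S9-c->S12 S10-a->S4 S10-b->S5 S10-c->S6 S11-a->S7 S11-b->S8 S11-c->S9 S12-a->S10 S12-b->S11 S12-c->S12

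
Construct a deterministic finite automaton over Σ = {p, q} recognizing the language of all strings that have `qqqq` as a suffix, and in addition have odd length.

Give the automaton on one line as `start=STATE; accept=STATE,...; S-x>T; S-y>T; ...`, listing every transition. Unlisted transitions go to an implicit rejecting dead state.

Build one automaton per condition and run them in lockstep. One (5 states) tracks how much of the suffix `qqqq` has currently been matched; the other (2 states) tracks the input length modulo 2. Each combined state is a pair, one component from each; accept when both components accept. Minimizing collapses redundant product states.
With 6 states:
        p   q  
>  s0   s1  s1 
   s1   s0  s2 
   s2   s1  s3 
   s3   s0  s4 
   s4   s1  s5 
 * s5   s0  s4 
(> = start, * = accepting)

start=s0; accept=s5; s0-p>s1; s0-q>s1; s1-p>s0; s1-q>s2; s2-p>s1; s2-q>s3; s3-p>s0; s3-q>s4; s4-p>s1; s4-q>s5; s5-p>s0; s5-q>s4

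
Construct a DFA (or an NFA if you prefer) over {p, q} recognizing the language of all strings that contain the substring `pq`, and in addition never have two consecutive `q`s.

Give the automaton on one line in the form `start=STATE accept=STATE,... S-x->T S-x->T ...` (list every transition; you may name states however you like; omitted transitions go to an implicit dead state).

Build one automaton per condition and run them in lockstep. One (3 states) tracks whether and how much of `pq` has been seen; the other (3 states) tracks partial matches of the forbidden pattern `qq`. Each combined state is a pair, one component from each; accept when both components accept. After merging equivalent states the machine shrinks.
A 6-state machine:
       p  q 
>  A   B  C 
   B   B  D 
   C   B  E 
 * D   F  E 
   E   E  E 
 * F   F  D 
(> = start, * = accepting)

start=A accept=D,F A-p->B A-q->C B-p->B B-q->D C-p->B C-q->E D-p->F D-q->E E-p->E E-q->E F-p->F F-q->D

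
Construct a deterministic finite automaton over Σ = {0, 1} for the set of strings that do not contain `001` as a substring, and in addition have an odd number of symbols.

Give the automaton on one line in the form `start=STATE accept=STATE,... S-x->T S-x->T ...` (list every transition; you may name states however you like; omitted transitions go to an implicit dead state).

Handle the two conditions separately and then intersect. The first has 4 states tracking partial matches of the forbidden pattern `001`; the second has 2 states tracking the input length modulo 2. A product state is a pair (one from each), accepting exactly when both do. Minimizing collapses redundant product states.
7 states suffice.
        0   1  
>  S0   S1  S2 
 * S1   S3  S0 
 * S2   S4  S0 
   S3   S5  S6 
   S4   S5  S2 
 * S5   S3  S6 
   S6   S6  S6 
(> = start, * = accepting)

start=S0 accept=S1,S2,S5 S0-0->S1 S0-1->S2 S1-0->S3 S1-1->S0 S2-0->S4 S2-1->S0 S3-0->S5 S3-1->S6 S4-0->S5 S4-1->S2 S5-0->S3 S5-1->S6 S6-0->S6 S6-1->S6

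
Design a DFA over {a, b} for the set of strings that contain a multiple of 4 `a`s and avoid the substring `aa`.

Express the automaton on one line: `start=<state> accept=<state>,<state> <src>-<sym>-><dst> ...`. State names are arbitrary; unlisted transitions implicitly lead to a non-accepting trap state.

start=S0 accept=S0,S11 S0-a->S1 S0-b->S0 S1-a->S2 S1-b->S3 S2-a->S4 S2-b->S2 S3-a->S5 S3-b->S3 S4-a->S6 S4-b->S4 S5-a->S4 S5-b->S7 S6-a->S8 S6-b->S6 S7-a->S9 S7-b->S7 S8-a->S2 S8-b->S8 S9-a->S6 S9-b->S10 S10-a->S11 S10-b->S10 S11-a->S8 S11-b->S0

Handle the two conditions separately and then intersect. The first has 4 states tracking the count of `a`s modulo 4; the second has 3 states tracking partial matches of the forbidden pattern `aa`. A product state is a pair (one from each), accepting exactly when both do.
12 states suffice.
          a    b  
>* S0     S1   S0 
   S1     S2   S3 
   S2     S4   S2 
   S3     S5   S3 
   S4     S6   S4 
   S5     S4   S7 
   S6     S8   S6 
   S7     S9   S7 
   S8     S2   S8 
   S9     S6  S10 
   S10   S11  S10 
 * S11    S8   S0 
(> = start, * = accepting)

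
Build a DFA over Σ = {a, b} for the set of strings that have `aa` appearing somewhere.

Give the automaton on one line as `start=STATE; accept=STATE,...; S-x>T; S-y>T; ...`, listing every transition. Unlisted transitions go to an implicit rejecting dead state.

start=q0; accept=q2; q0-a>q1; q0-b>q0; q1-a>q2; q1-b>q0; q2-a>q2; q2-b>q2

States q0..q1 record the length of the longest prefix of `aa` that matches the current input suffix. Reaching q2 means `aa` has been seen, and we stay there forever. Accept from q2.
With 3 states:
        a   b  
>  q0   q1  q0 
   q1   q2  q0 
 * q2   q2  q2 
(> = start, * = accepting)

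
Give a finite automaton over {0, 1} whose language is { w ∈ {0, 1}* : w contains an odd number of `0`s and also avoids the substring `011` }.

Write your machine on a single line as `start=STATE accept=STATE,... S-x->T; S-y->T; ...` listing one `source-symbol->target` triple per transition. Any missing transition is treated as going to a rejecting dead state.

Run two small machines in parallel and take their product. The first has 2 states tracking the count of `0`s modulo 2; the second has 4 states tracking partial matches of the forbidden pattern `011`. A product state is a pair (one from each), accepting exactly when both do. Equivalent product states are then merged.
        0   1  
>  q0   q1  q0 
 * q1   q2  q3 
   q2   q1  q4 
 * q3   q2  q5 
   q4   q1  q5 
   q5   q5  q5 
(> = start, * = accepting)

start=q0; accept=q1,q3; q0-0->q1; q0-1->q0; q1-0->q2; q1-1->q3; q2-0->q1; q2-1->q4; q3-0->q2; q3-1->q5; q4-0->q1; q4-1->q5; q5-0->q5; q5-1->q5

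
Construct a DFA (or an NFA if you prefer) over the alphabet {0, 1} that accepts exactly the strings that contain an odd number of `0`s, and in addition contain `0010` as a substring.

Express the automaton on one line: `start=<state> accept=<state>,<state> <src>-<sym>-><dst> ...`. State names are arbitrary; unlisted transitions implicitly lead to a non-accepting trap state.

start=s0 accept=s8 s0-0->s1 s0-1->s0 s1-0->s2 s1-1->s3 s2-0->s4 s2-1->s5 s3-0->s6 s3-1->s3 s4-0->s2 s4-1->s7 s5-0->s8 s5-1->s0 s6-0->s4 s6-1->s0 s7-0->s9 s7-1->s3 s8-0->s9 s8-1->s8 s9-0->s8 s9-1->s9

Run two small machines in parallel and take their product. The first has 2 states tracking the count of `0`s modulo 2; the second has 5 states tracking whether and how much of `0010` has been seen. A product state is a pair (one from each), accepting exactly when both do.
A 10-state machine:
        0   1  
>  s0   s1  s0 
   s1   s2  s3 
   s2   s4  s5 
   s3   s6  s3 
   s4   s2  s7 
   s5   s8  s0 
   s6   s4  s0 
   s7   s9  s3 
 * s8   s9  s8 
   s9   s8  s9 
(> = start, * = accepting)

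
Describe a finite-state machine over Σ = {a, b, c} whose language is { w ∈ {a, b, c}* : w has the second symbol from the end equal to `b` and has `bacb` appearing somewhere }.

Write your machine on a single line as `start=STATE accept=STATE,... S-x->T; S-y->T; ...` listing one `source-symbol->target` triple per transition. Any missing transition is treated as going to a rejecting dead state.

start=q0; accept=q5,q6; q0-a->q0; q0-b->q1; q0-c->q0; q1-a->q2; q1-b->q1; q1-c->q0; q2-a->q0; q2-b->q1; q2-c->q3; q3-a->q0; q3-b->q4; q3-c->q0; q4-a->q5; q4-b->q6; q4-c->q5; q5-a->q7; q5-b->q4; q5-c->q7; q6-a->q5; q6-b->q6; q6-c->q5; q7-a->q7; q7-b->q4; q7-c->q7

Run two small machines in parallel and take their product. One (13 states) tracks the last 2 symbols read; the other (5 states) tracks whether and how much of `bacb` has been seen. Each combined state is a pair, one component from each; accept when both components accept. Equivalent product states are then merged.
An 8-state machine:
        a   b   c  
>  q0   q0  q1  q0 
   q1   q2  q1  q0 
   q2   q0  q1  q3 
   q3   q0  q4  q0 
   q4   q5  q6  q5 
 * q5   q7  q4  q7 
 * q6   q5  q6  q5 
   q7   q7  q4  q7 
(> = start, * = accepting)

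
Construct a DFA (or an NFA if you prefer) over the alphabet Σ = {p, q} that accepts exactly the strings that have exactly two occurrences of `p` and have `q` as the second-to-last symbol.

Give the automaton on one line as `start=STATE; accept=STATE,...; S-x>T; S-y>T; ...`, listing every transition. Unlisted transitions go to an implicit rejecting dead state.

start=s0; accept=s6,s7; s0-p>s1; s0-q>s0; s1-p>s2; s1-q>s3; s2-p>s4; s2-q>s5; s3-p>s6; s3-q>s3; s4-p>s4; s4-q>s4; s5-p>s4; s5-q>s7; s6-p>s4; s6-q>s5; s7-p>s4; s7-q>s7

Build one automaton per condition and run them in lockstep. The first has 4 states tracking the count of `p`s, saturating at 3; the second has 7 states tracking the last 2 symbols read. A product state is a pair (one from each), accepting exactly when both do. Minimizing collapses redundant product states.
An 8-state machine:
        p   q  
>  s0   s1  s0 
   s1   s2  s3 
   s2   s4  s5 
   s3   s6  s3 
   s4   s4  s4 
   s5   s4  s7 
 * s6   s4  s5 
 * s7   s4  s7 
(> = start, * = accepting)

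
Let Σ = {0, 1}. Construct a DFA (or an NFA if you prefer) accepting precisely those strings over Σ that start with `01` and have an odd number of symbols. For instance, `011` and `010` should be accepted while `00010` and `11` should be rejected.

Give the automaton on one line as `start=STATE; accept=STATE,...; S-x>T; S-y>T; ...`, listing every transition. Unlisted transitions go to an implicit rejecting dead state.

Build one automaton per condition and run them in lockstep. One (4 states) tracks whether the input so far still matches the prefix `01`; the other (2 states) tracks the input length modulo 2. Each combined state is a pair, one component from each; accept when both components accept.
A 6-state machine:
       0  1 
>  A   B  C 
   B   D  E 
   C   D  D 
   D   C  C 
   E   F  F 
 * F   E  E 
(> = start, * = accepting)

start=A; accept=F; A-0>B; A-1>C; B-0>D; B-1>E; C-0>D; C-1>D; D-0>C; D-1>C; E-0>F; E-1>F; F-0>E; F-1>E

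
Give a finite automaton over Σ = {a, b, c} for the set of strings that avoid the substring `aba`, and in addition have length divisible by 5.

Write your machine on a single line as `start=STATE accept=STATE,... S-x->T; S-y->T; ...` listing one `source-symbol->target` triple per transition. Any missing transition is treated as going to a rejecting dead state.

Handle the two conditions separately and then intersect. One (4 states) tracks partial matches of the forbidden pattern `aba`; the other (5 states) tracks the input length modulo 5. Each combined state is a pair, one component from each; accept when both components accept. Minimizing collapses redundant product states.
With 16 states:
          a    b    c  
>* q0     q1   q2   q2 
   q1     q3   q4   q5 
   q2     q3   q5   q5 
   q3     q6   q7   q8 
   q4     q9   q8   q8 
   q5     q6   q8   q8 
   q6    q10  q11  q12 
   q7     q9  q12  q12 
   q8    q10  q12  q12 
   q9     q9   q9   q9 
   q10   q13  q14   q0 
   q11    q9   q0   q0 
   q12   q13   q0   q0 
 * q13    q1  q15   q2 
 * q14    q9   q2   q2 
   q15    q9   q5   q5 
(> = start, * = accepting)

start=q0; accept=q0,q13,q14; q0-a->q1; q0-b->q2; q0-c->q2; q1-a->q3; q1-b->q4; q1-c->q5; q2-a->q3; q2-b->q5; q2-c->q5; q3-a->q6; q3-b->q7; q3-c->q8; q4-a->q9; q4-b->q8; q4-c->q8; q5-a->q6; q5-b->q8; q5-c->q8; q6-a->q10; q6-b->q11; q6-c->q12; q7-a->q9; q7-b->q12; q7-c->q12; q8-a->q10; q8-b->q12; q8-c->q12; q9-a->q9; q9-b->q9; q9-c->q9; q10-a->q13; q10-b->q14; q10-c->q0; q11-a->q9; q11-b->q0; q11-c->q0; q12-a->q13; q12-b->q0; q12-c->q0; q13-a->q1; q13-b->q15; q13-c->q2; q14-a->q9; q14-b->q2; q14-c->q2; q15-a->q9; q15-b->q5; q15-c->q5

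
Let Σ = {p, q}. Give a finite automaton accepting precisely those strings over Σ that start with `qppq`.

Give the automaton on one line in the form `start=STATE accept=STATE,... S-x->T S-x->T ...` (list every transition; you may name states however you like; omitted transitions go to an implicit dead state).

start=A accept=E A-p->F A-q->B B-p->C B-q->F C-p->D C-q->F D-p->F D-q->E E-p->E E-q->E F-p->F F-q->F

Walk along `qppq` while the input agrees: from A take `q` to B, and so on. Any deviation drops to the rejecting sink F. Once E is reached the prefix is confirmed and every continuation is accepted.
A 6-state machine:
       p  q 
>  A   F  B 
   B   C  F 
   C   D  F 
   D   F  E 
 * E   E  E 
   F   F  F 
(> = start, * = accepting)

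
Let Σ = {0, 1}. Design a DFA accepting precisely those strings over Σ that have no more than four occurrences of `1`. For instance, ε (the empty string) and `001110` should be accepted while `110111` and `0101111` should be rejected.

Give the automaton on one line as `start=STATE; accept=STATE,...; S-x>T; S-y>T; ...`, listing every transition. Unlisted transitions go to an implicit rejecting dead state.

Only the number of `1`s matters, and only up to 5. Make a chain A → B → C → D → E → F advanced by each `1` (with F absorbing); every other symbol self-loops. The accepting set is {A, B, C, D, E}.
A 6-state machine:
       0  1 
>* A   A  B 
 * B   B  C 
 * C   C  D 
 * D   D  E 
 * E   E  F 
   F   F  F 
(> = start, * = accepting)

start=A; accept=A,B,C,D,E; A-0>A; A-1>B; B-0>B; B-1>C; C-0>C; C-1>D; D-0>D; D-1>E; E-0>E; E-1>F; F-0>F; F-1>F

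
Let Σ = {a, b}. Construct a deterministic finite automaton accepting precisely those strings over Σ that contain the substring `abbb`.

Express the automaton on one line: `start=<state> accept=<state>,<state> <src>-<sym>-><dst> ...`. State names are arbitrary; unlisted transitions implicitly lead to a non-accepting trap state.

States s0..s3 record the length of the longest prefix of `abbb` that matches the current input suffix. Reaching s4 means `abbb` has been seen, and we stay there forever. Accept from s4.
With 5 states:
        a   b  
>  s0   s1  s0 
   s1   s1  s2 
   s2   s1  s3 
   s3   s1  s4 
 * s4   s4  s4 
(> = start, * = accepting)

start=s0 accept=s4 s0-a->s1 s0-b->s0 s1-a->s1 s1-b->s2 s2-a->s1 s2-b->s3 s3-a->s1 s3-b->s4 s4-a->s4 s4-b->s4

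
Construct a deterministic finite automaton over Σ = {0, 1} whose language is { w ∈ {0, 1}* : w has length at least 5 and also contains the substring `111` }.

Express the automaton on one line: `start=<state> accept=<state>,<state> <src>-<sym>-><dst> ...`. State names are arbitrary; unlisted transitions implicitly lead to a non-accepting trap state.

start=q0 accept=q11 q0-0->q1 q0-1->q2 q1-0->q3 q1-1->q4 q2-0->q3 q2-1->q5 q3-0->q3 q3-1->q6 q4-0->q3 q4-1->q7 q5-0->q3 q5-1->q8 q6-0->q3 q6-1->q9 q7-0->q3 q7-1->q10 q8-0->q10 q8-1->q10 q9-0->q3 q9-1->q11 q10-0->q11 q10-1->q11 q11-0->q11 q11-1->q11

Handle the two conditions separately and then intersect. The first has 7 states tracking the input length, saturating at 6; the second has 4 states tracking whether and how much of `111` has been seen. A product state is a pair (one from each), accepting exactly when both do. Minimizing collapses redundant product states.
With 12 states:
          0    1  
>  q0     q1   q2 
   q1     q3   q4 
   q2     q3   q5 
   q3     q3   q6 
   q4     q3   q7 
   q5     q3   q8 
   q6     q3   q9 
   q7     q3  q10 
   q8    q10  q10 
   q9     q3  q11 
   q10   q11  q11 
 * q11   q11  q11 
(> = start, * = accepting)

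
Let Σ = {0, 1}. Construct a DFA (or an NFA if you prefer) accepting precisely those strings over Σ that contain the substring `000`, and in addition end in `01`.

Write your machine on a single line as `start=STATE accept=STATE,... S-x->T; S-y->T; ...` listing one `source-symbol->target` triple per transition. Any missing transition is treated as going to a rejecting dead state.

start=s0; accept=s5; s0-0->s1; s0-1->s0; s1-0->s2; s1-1->s3; s2-0->s4; s2-1->s3; s3-0->s1; s3-1->s0; s4-0->s4; s4-1->s5; s5-0->s4; s5-1->s6; s6-0->s4; s6-1->s6

Build one automaton per condition and run them in lockstep. One (4 states) tracks whether and how much of `000` has been seen; the other (3 states) tracks how much of the suffix `01` has currently been matched. Each combined state is a pair, one component from each; accept when both components accept.
With 7 states:
        0   1  
>  s0   s1  s0 
   s1   s2  s3 
   s2   s4  s3 
   s3   s1  s0 
   s4   s4  s5 
 * s5   s4  s6 
   s6   s4  s6 
(> = start, * = accepting)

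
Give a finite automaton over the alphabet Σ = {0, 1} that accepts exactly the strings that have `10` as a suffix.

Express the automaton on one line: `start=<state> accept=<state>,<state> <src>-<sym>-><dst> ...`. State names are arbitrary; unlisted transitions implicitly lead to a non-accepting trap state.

Remember how much of `10` the current input suffix matches. State A means no match yet; B means the last symbol is `1`; C means the last 2 symbols are `10`. Only C accepts. On a mismatch, fall back to the longest proper suffix that is still a prefix of `10`.
3 states suffice.
       0  1 
>  A   A  B 
   B   C  B 
 * C   A  B 
(> = start, * = accepting)

start=A accept=C A-0->A A-1->B B-0->C B-1->B C-0->A C-1->B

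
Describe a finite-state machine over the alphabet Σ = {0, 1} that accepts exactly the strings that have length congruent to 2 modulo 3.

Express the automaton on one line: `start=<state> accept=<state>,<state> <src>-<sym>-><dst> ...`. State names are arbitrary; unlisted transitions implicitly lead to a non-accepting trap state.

Count input length modulo 3: every symbol advances one step around the cycle q0 → q1 → q2 → q0. Accept at q2.
        0   1  
>  q0   q1  q1 
   q1   q2  q2 
 * q2   q0  q0 
(> = start, * = accepting)

start=q0 accept=q2 q0-0->q1 q0-1->q1 q1-0->q2 q1-1->q2 q2-0->q0 q2-1->q0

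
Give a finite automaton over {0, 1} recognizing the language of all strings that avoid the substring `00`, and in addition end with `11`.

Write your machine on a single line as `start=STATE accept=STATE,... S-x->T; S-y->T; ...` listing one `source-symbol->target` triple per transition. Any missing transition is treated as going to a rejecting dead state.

Run two small machines in parallel and take their product. One (3 states) tracks partial matches of the forbidden pattern `00`; the other (3 states) tracks how much of the suffix `11` has currently been matched. Each combined state is a pair, one component from each; accept when both components accept. Minimizing collapses redundant product states.
        0   1  
>  q0   q1  q2 
   q1   q3  q2 
   q2   q1  q4 
   q3   q3  q3 
 * q4   q1  q4 
(> = start, * = accepting)

start=q0; accept=q4; q0-0->q1; q0-1->q2; q1-0->q3; q1-1->q2; q2-0->q1; q2-1->q4; q3-0->q3; q3-1->q3; q4-0->q1; q4-1->q4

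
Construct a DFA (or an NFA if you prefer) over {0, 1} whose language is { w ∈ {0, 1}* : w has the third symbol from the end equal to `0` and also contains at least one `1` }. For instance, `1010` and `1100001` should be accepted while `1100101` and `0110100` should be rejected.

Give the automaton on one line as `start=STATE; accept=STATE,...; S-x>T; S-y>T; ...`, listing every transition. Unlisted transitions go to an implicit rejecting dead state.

Run two small machines in parallel and take their product. The first has 15 states tracking the last 3 symbols read; the second has 3 states tracking the count of `1`s, saturating at 2. A product state is a pair (one from each), accepting exactly when both do.
With 20 states:
       0  1 
>  A   B  C 
   B   D  E 
   C   F  G 
   D   H  I 
   E   J  K 
   F   L  M 
   G   N  O 
   H   H  I 
 * I   J  K 
 * J   L  M 
 * K   N  O 
   L   P  Q 
   M   R  K 
   N   S  M 
   O   N  O 
 * P   P  Q 
 * Q   R  K 
 * R   S  M 
   S   T  Q 
 * T   T  Q 
(> = start, * = accepting)

start=A; accept=I,J,K,P,Q,R,T; A-0>B; A-1>C; B-0>D; B-1>E; C-0>F; C-1>G; D-0>H; D-1>I; E-0>J; E-1>K; F-0>L; F-1>M; G-0>N; G-1>O; H-0>H; H-1>I; I-0>J; I-1>K; J-0>L; J-1>M; K-0>N; K-1>O; L-0>P; L-1>Q; M-0>R; M-1>K; N-0>S; N-1>M; O-0>N; O-1>O; P-0>P; P-1>Q; Q-0>R; Q-1>K; R-0>S; R-1>M; S-0>T; S-1>Q; T-0>T; T-1>Q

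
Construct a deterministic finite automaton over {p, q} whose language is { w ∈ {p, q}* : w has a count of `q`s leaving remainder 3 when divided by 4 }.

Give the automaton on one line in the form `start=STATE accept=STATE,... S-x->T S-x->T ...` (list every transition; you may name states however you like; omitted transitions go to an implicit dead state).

The only thing that matters is how many `q`s have appeared, reduced mod 4. Use one state per residue: S0 for 0, …, S3 for 3. Reading `q` moves to the next residue; anything else stays put. S3 is accepting.
        p   q  
>  S0   S0  S1 
   S1   S1  S2 
   S2   S2  S3 
 * S3   S3  S0 
(> = start, * = accepting)

start=S0 accept=S3 S0-p->S0 S0-q->S1 S1-p->S1 S1-q->S2 S2-p->S2 S2-q->S3 S3-p->S3 S3-q->S0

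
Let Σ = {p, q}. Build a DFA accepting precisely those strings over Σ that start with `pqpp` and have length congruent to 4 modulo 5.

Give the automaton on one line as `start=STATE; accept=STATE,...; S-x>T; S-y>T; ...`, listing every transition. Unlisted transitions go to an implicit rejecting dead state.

start=A; accept=I; A-p>B; A-q>C; B-p>D; B-q>E; C-p>D; C-q>D; D-p>F; D-q>F; E-p>G; E-q>F; F-p>H; F-q>H; G-p>I; G-q>H; H-p>J; H-q>J; I-p>K; I-q>K; J-p>C; J-q>C; K-p>L; K-q>L; L-p>M; L-q>M; M-p>N; M-q>N; N-p>I; N-q>I

Handle the two conditions separately and then intersect. The first has 6 states tracking whether the input so far still matches the prefix `pqpp`; the second has 5 states tracking the input length modulo 5. A product state is a pair (one from each), accepting exactly when both do.
14 states suffice.
       p  q 
>  A   B  C 
   B   D  E 
   C   D  D 
   D   F  F 
   E   G  F 
   F   H  H 
   G   I  H 
   H   J  J 
 * I   K  K 
   J   C  C 
   K   L  L 
   L   M  M 
   M   N  N 
   N   I  I 
(> = start, * = accepting)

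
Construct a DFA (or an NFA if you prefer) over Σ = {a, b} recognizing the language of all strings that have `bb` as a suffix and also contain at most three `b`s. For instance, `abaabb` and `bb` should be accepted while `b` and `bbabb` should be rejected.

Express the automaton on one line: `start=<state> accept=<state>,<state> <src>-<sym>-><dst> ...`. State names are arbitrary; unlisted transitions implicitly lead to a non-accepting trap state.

Build one automaton per condition and run them in lockstep. One (3 states) tracks how much of the suffix `bb` has currently been matched; the other (5 states) tracks the count of `b`s, saturating at 4. Each combined state is a pair, one component from each; accept when both components accept. Equivalent product states are then merged.
        a   b  
>  S0   S0  S1 
   S1   S2  S3 
   S2   S2  S4 
 * S3   S5  S6 
   S4   S5  S6 
   S5   S5  S5 
 * S6   S5  S5 
(> = start, * = accepting)

start=S0 accept=S3,S6 S0-a->S0 S0-b->S1 S1-a->S2 S1-b->S3 S2-a->S2 S2-b->S4 S3-a->S5 S3-b->S6 S4-a->S5 S4-b->S6 S5-a->S5 S5-b->S5 S6-a->S5 S6-b->S5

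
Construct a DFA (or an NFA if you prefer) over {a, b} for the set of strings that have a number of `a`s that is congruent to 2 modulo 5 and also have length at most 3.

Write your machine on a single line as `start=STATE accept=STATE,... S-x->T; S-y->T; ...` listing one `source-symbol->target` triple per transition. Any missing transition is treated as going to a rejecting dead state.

Build one automaton per condition and run them in lockstep. The first has 5 states tracking the count of `a`s modulo 5; the second has 5 states tracking the input length, saturating at 4. A product state is a pair (one from each), accepting exactly when both do. Equivalent product states are then merged.
        a   b  
>  q0   q1  q2 
   q1   q3  q4 
   q2   q4  q5 
 * q3   q5  q6 
   q4   q6  q5 
   q5   q5  q5 
 * q6   q5  q5 
(> = start, * = accepting)

start=q0; accept=q3,q6; q0-a->q1; q0-b->q2; q1-a->q3; q1-b->q4; q2-a->q4; q2-b->q5; q3-a->q5; q3-b->q6; q4-a->q6; q4-b->q5; q5-a->q5; q5-b->q5; q6-a->q5; q6-b->q5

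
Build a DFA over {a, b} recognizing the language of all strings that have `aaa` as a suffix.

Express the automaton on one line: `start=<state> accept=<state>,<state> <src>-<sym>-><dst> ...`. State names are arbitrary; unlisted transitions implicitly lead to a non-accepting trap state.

start=S0 accept=S3 S0-a->S1 S0-b->S0 S1-a->S2 S1-b->S0 S2-a->S3 S2-b->S0 S3-a->S3 S3-b->S0

Let each state record the length of the longest suffix of the input read so far that is also a prefix of `aaa`. S1 means the last symbol is `a`; S2 means the last 2 symbols are `aa`; S3 means the last 3 symbols are `aaa`. Accept only at S3, where the string currently ends in `aaa`.
4 states suffice.
        a   b  
>  S0   S1  S0 
   S1   S2  S0 
   S2   S3  S0 
 * S3   S3  S0 
(> = start, * = accepting)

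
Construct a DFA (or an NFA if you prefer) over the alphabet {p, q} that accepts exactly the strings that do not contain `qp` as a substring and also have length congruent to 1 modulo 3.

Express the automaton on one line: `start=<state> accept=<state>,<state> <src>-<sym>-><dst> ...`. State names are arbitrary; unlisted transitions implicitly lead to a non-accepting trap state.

start=s0 accept=s1,s2 s0-p->s1 s0-q->s2 s1-p->s3 s1-q->s4 s2-p->s5 s2-q->s4 s3-p->s0 s3-q->s6 s4-p->s7 s4-q->s6 s5-p->s7 s5-q->s7 s6-p->s8 s6-q->s2 s7-p->s8 s7-q->s8 s8-p->s5 s8-q->s5

Run two small machines in parallel and take their product. One (3 states) tracks partial matches of the forbidden pattern `qp`; the other (3 states) tracks the input length modulo 3. Each combined state is a pair, one component from each; accept when both components accept.
        p   q  
>  s0   s1  s2 
 * s1   s3  s4 
 * s2   s5  s4 
   s3   s0  s6 
   s4   s7  s6 
   s5   s7  s7 
   s6   s8  s2 
   s7   s8  s8 
   s8   s5  s5 
(> = start, * = accepting)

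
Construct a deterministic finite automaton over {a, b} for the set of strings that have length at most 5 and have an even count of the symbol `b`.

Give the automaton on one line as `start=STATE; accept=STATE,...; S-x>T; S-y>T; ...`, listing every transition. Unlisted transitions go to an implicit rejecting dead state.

start=s0; accept=s0,s1,s3,s5,s7,s9; s0-a>s1; s0-b>s2; s1-a>s3; s1-b>s4; s2-a>s4; s2-b>s3; s3-a>s5; s3-b>s6; s4-a>s6; s4-b>s5; s5-a>s7; s5-b>s8; s6-a>s8; s6-b>s7; s7-a>s9; s7-b>s10; s8-a>s10; s8-b>s9; s9-a>s10; s9-b>s10; s10-a>s10; s10-b>s10

Handle the two conditions separately and then intersect. One (7 states) tracks the input length, saturating at 6; the other (2 states) tracks the count of `b`s modulo 2. Each combined state is a pair, one component from each; accept when both components accept. Equivalent product states are then merged.
An 11-state machine:
          a    b  
>* s0     s1   s2 
 * s1     s3   s4 
   s2     s4   s3 
 * s3     s5   s6 
   s4     s6   s5 
 * s5     s7   s8 
   s6     s8   s7 
 * s7     s9  s10 
   s8    s10   s9 
 * s9    s10  s10 
   s10   s10  s10 
(> = start, * = accepting)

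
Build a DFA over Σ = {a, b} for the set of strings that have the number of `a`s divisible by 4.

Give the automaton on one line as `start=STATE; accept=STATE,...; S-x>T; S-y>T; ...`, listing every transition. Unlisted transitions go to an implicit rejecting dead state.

Keep the running count of `a`s modulo 4: each `a` advances along the cycle S0 → S1 → S2 → S3 → S0 while other symbols loop. Accept at S0.
        a   b  
>* S0   S1  S0 
   S1   S2  S1 
   S2   S3  S2 
   S3   S0  S3 
(> = start, * = accepting)

start=S0; accept=S0; S0-a>S1; S0-b>S0; S1-a>S2; S1-b>S1; S2-a>S3; S2-b>S2; S3-a>S0; S3-b>S3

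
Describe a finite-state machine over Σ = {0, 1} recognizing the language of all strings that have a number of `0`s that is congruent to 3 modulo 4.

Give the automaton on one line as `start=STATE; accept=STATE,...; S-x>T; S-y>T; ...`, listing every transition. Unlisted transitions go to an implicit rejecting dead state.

start=S0; accept=S3; S0-0>S1; S0-1>S0; S1-0>S2; S1-1>S1; S2-0>S3; S2-1>S2; S3-0>S0; S3-1>S3

The only thing that matters is how many `0`s have appeared, reduced mod 4. Use one state per residue: S0 for 0, …, S3 for 3. Reading `0` moves to the next residue; anything else stays put. S3 is accepting.
4 states suffice.
        0   1  
>  S0   S1  S0 
   S1   S2  S1 
   S2   S3  S2 
 * S3   S0  S3 
(> = start, * = accepting)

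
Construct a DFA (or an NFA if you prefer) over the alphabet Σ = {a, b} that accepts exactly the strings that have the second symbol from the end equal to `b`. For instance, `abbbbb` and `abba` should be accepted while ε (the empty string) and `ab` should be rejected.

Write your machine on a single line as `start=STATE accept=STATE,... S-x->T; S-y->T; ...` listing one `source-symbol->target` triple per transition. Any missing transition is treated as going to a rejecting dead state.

A DFA must remember the last 2 symbols (since which symbol is second-to-last isn't known until the input ends). Use one state per possible window of the last ≤2 symbols; accept from those whose window starts with `b`.
A 7-state machine:
        a   b  
>  q0   q1  q2 
   q1   q3  q4 
   q2   q5  q6 
   q3   q3  q4 
   q4   q5  q6 
 * q5   q3  q4 
 * q6   q5  q6 
(> = start, * = accepting)

start=q0; accept=q5,q6; q0-a->q1; q0-b->q2; q1-a->q3; q1-b->q4; q2-a->q5; q2-b->q6; q3-a->q3; q3-b->q4; q4-a->q5; q4-b->q6; q5-a->q3; q5-b->q4; q6-a->q5; q6-b->q6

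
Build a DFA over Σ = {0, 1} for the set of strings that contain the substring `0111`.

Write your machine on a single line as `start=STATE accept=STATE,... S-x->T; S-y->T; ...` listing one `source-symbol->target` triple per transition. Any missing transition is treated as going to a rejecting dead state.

States s0..s3 record the length of the longest prefix of `0111` that matches the current input suffix. Reaching s4 means `0111` has been seen, and we stay there forever. Accept from s4.
With 5 states:
        0   1  
>  s0   s1  s0 
   s1   s1  s2 
   s2   s1  s3 
   s3   s1  s4 
 * s4   s4  s4 
(> = start, * = accepting)

start=s0; accept=s4; s0-0->s1; s0-1->s0; s1-0->s1; s1-1->s2; s2-0->s1; s2-1->s3; s3-0->s1; s3-1->s4; s4-0->s4; s4-1->s4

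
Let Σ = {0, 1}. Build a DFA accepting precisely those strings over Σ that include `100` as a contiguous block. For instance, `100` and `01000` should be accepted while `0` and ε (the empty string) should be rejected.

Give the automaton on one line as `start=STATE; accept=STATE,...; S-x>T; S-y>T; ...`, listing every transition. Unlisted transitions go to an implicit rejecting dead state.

States q0..q2 record the length of the longest prefix of `100` that matches the current input suffix. Reaching q3 means `100` has been seen, and we stay there forever. Accept from q3.
A 4-state machine:
        0   1  
>  q0   q0  q1 
   q1   q2  q1 
   q2   q3  q1 
 * q3   q3  q3 
(> = start, * = accepting)

start=q0; accept=q3; q0-0>q0; q0-1>q1; q1-0>q2; q1-1>q1; q2-0>q3; q2-1>q1; q3-0>q3; q3-1>q3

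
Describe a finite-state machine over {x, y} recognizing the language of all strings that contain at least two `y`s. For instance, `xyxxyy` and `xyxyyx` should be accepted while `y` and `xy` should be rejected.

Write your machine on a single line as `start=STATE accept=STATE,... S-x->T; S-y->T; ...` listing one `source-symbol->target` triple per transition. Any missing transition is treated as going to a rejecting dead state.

Only the number of `y`s matters, and only up to 3. Make a chain A → B → C → D advanced by each `y` (with D absorbing); every other symbol self-loops. The accepting set is {C, D}.
A 4-state machine:
       x  y 
>  A   A  B 
   B   B  C 
 * C   C  D 
 * D   D  D 
(> = start, * = accepting)

start=A; accept=C,D; A-x->A; A-y->B; B-x->B; B-y->C; C-x->C; C-y->D; D-x->D; D-y->D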